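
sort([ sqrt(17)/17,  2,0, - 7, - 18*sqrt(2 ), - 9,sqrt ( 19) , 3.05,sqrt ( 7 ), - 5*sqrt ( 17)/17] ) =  [ - 18*sqrt ( 2) , - 9, - 7, - 5*sqrt(17) /17, 0,sqrt(17 )/17,2, sqrt( 7 ),  3.05,  sqrt(19)] 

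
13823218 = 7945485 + 5877733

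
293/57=293/57 = 5.14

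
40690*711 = 28930590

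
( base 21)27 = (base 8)61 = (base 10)49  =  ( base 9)54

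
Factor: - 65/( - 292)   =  2^(-2)*5^1*13^1*73^( - 1 ) 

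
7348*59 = 433532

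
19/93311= 19/93311 = 0.00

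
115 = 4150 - 4035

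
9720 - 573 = 9147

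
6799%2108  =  475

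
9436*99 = 934164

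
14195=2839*5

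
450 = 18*25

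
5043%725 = 693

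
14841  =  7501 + 7340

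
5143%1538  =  529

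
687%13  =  11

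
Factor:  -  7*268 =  - 2^2* 7^1*67^1 = -1876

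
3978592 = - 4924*( - 808) 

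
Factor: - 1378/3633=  - 2^1 * 3^(  -  1 ) * 7^( - 1 ) * 13^1*53^1* 173^ ( - 1)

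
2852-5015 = -2163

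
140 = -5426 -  - 5566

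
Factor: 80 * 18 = 1440=2^5*3^2*5^1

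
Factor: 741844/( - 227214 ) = -382/117= - 2^1*3^( - 2)*13^( -1)*191^1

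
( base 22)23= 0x2F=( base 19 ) 29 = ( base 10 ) 47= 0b101111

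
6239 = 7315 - 1076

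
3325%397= 149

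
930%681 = 249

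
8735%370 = 225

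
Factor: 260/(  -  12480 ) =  - 1/48= - 2^( - 4 )*3^(-1 )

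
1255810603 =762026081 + 493784522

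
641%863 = 641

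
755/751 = 755/751 = 1.01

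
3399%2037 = 1362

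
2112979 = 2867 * 737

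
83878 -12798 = 71080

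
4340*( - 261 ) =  - 1132740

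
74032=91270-17238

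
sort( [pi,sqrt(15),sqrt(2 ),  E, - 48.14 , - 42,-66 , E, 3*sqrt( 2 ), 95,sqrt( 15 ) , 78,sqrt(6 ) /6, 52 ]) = [ -66,-48.14 , - 42, sqrt( 6)/6, sqrt( 2),E,E,pi,  sqrt (15 ),sqrt( 15),3*sqrt ( 2), 52,78,95] 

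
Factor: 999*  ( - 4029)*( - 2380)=9579430980 = 2^2 * 3^4 * 5^1 * 7^1*  17^2*37^1 * 79^1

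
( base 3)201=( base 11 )18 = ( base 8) 23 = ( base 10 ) 19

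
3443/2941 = 1 + 502/2941 =1.17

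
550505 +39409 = 589914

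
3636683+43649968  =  47286651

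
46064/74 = 23032/37 = 622.49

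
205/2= 102  +  1/2 = 102.50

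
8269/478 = 8269/478 = 17.30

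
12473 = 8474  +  3999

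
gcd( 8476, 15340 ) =52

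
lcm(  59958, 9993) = 59958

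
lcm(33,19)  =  627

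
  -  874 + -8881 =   -  9755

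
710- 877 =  - 167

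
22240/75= 4448/15=296.53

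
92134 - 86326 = 5808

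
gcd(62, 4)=2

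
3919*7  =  27433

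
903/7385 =129/1055 = 0.12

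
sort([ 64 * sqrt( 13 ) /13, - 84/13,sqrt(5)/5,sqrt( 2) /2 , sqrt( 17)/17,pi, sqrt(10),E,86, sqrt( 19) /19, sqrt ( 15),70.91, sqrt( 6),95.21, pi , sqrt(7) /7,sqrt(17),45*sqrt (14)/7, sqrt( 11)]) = [  -  84/13, sqrt (19 )/19, sqrt( 17 ) /17,  sqrt(7 ) /7, sqrt( 5 ) /5,  sqrt(  2)/2,sqrt(6),E, pi, pi,sqrt ( 10),sqrt( 11 ),sqrt( 15),  sqrt( 17),64*sqrt( 13) /13, 45 *sqrt(14)/7,70.91,86,95.21 ] 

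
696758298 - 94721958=602036340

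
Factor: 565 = 5^1* 113^1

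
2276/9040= 569/2260 = 0.25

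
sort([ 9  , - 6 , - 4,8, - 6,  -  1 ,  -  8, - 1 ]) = [ - 8 ,  -  6 , - 6, - 4,-1, - 1,8, 9]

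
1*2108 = 2108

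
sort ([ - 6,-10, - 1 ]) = [ - 10, - 6, - 1 ] 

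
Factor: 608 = 2^5 * 19^1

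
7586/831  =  7586/831 = 9.13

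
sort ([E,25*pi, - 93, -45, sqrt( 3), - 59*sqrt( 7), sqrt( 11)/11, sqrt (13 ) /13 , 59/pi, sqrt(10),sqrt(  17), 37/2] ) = [- 59*sqrt (7), - 93,  -  45,sqrt( 13)/13,sqrt( 11) /11, sqrt ( 3 ), E,sqrt( 10), sqrt(17 ) , 37/2, 59/pi, 25*pi ]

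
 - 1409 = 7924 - 9333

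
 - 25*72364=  - 1809100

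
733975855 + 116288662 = 850264517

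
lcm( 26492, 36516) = 1351092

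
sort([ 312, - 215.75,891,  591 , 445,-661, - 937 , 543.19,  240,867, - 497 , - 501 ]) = [ - 937 , - 661,- 501, - 497,-215.75,  240, 312 , 445,543.19, 591,  867, 891] 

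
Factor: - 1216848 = - 2^4*3^1 *101^1*251^1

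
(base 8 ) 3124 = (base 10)1620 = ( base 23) 31a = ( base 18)500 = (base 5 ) 22440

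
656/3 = 218 + 2/3 = 218.67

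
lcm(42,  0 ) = 0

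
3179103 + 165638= 3344741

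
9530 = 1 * 9530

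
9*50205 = 451845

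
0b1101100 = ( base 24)4C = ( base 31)3f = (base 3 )11000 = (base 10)108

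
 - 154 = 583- 737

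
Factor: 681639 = 3^1*7^2*4637^1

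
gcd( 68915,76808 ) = 1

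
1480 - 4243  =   - 2763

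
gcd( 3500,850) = 50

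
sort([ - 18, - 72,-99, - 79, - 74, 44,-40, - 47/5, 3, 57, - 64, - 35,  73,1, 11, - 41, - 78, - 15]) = [  -  99 , - 79, - 78, - 74 , - 72,-64,-41, - 40, -35, - 18, -15, - 47/5, 1, 3, 11 , 44, 57, 73]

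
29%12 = 5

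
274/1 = 274 = 274.00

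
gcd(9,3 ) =3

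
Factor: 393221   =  271^1* 1451^1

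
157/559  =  157/559 = 0.28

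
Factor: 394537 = 11^1*13^1*31^1*89^1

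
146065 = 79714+66351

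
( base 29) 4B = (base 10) 127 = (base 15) 87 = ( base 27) 4j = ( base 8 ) 177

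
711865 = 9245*77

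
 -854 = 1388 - 2242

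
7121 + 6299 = 13420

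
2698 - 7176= - 4478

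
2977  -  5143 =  - 2166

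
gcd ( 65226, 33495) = 21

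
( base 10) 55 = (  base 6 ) 131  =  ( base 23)29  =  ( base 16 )37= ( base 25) 25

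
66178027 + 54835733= 121013760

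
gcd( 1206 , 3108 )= 6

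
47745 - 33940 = 13805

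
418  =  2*209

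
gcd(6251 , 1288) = 7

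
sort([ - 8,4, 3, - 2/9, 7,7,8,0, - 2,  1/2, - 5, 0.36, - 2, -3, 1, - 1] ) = [ - 8, - 5  , - 3, - 2,  -  2, - 1, - 2/9, 0, 0.36, 1/2, 1, 3,4,7, 7,  8] 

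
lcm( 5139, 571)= 5139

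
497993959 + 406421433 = 904415392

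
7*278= 1946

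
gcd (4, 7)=1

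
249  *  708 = 176292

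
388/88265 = 388/88265 = 0.00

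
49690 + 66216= 115906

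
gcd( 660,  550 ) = 110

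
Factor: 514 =2^1*257^1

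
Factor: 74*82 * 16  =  97088 = 2^6*37^1*41^1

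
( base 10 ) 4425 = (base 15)14a0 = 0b1000101001001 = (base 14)1881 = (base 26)6e5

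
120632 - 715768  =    -  595136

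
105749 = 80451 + 25298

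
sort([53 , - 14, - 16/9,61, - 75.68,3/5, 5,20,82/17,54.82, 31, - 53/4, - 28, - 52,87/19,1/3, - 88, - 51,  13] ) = [  -  88, - 75.68, - 52 , - 51 , - 28,- 14,-53/4, - 16/9,1/3, 3/5, 87/19  ,  82/17,5,13,20,31, 53, 54.82, 61] 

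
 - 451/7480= - 41/680=-0.06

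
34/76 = 17/38 =0.45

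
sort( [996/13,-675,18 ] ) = [ - 675 , 18,  996/13] 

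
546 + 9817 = 10363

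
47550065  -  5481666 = 42068399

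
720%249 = 222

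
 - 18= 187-205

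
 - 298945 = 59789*( - 5)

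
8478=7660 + 818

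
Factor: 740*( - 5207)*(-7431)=2^2*3^1 * 5^1*37^1* 41^1*127^1*2477^1 = 28632980580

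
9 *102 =918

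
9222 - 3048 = 6174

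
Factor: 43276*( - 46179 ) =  - 2^2*3^2*7^1*31^1 * 349^1*733^1 = -  1998442404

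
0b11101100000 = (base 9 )2527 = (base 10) 1888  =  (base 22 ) 3ji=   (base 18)5EG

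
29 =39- 10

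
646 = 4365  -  3719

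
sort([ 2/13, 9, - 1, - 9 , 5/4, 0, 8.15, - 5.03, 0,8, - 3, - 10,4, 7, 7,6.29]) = [ - 10, - 9, - 5.03, -3, -1,0, 0,2/13, 5/4, 4, 6.29, 7,  7, 8,8.15 , 9 ]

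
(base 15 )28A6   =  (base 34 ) 7i2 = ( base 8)21002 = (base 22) HLG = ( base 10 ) 8706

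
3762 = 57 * 66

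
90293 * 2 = 180586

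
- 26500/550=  - 530/11  =  - 48.18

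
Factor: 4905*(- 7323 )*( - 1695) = 3^4*5^2*109^1*113^1*2441^1 = 60883238925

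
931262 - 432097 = 499165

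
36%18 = 0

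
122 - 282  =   - 160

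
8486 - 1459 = 7027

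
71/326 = 71/326 =0.22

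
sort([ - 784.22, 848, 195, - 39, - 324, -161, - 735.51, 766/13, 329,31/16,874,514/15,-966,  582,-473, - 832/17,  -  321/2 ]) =[ - 966, - 784.22,-735.51, - 473, - 324, - 161, - 321/2, - 832/17, - 39, 31/16, 514/15,766/13, 195, 329, 582, 848,874]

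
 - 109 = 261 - 370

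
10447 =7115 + 3332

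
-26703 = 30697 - 57400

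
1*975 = 975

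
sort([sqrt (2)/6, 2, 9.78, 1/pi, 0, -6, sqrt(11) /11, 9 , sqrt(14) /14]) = [ - 6, 0, sqrt (2)/6,sqrt( 14)/14, sqrt( 11 ) /11, 1/pi,2, 9 , 9.78]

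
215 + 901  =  1116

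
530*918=486540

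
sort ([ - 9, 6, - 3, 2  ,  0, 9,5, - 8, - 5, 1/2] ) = [ - 9, - 8, - 5,-3, 0, 1/2,  2, 5, 6, 9 ]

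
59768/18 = 29884/9= 3320.44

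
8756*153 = 1339668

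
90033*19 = 1710627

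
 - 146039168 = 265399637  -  411438805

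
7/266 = 1/38 = 0.03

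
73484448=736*99843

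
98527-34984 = 63543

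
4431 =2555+1876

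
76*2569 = 195244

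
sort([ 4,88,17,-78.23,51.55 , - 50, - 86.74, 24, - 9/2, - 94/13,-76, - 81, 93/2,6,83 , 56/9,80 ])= [  -  86.74, - 81, - 78.23,  -  76, - 50, - 94/13,- 9/2,4, 6,56/9, 17,24 , 93/2,51.55,80, 83,88 ]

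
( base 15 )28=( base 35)13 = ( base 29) 19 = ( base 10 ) 38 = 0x26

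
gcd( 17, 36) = 1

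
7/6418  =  7/6418 = 0.00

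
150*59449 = 8917350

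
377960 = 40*9449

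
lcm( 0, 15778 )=0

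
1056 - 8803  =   - 7747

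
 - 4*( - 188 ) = 752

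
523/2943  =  523/2943 = 0.18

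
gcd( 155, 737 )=1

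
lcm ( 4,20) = 20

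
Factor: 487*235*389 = 5^1*47^1 * 389^1 * 487^1= 44519105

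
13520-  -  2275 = 15795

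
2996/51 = 58 + 38/51  =  58.75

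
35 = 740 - 705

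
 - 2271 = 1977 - 4248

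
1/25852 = 1/25852 = 0.00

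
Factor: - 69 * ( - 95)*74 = 485070= 2^1 * 3^1*5^1*19^1*23^1 * 37^1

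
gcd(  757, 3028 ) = 757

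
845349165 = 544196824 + 301152341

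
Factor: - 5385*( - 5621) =3^1*5^1*7^1*11^1*73^1*359^1 =30269085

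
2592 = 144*18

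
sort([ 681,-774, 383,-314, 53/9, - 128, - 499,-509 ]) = [  -  774, - 509,-499,-314, - 128, 53/9 , 383, 681] 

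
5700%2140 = 1420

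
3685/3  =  1228+1/3 = 1228.33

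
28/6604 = 7/1651 = 0.00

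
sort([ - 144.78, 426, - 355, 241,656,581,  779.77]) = [ - 355, - 144.78, 241, 426,581,656,779.77]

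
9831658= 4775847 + 5055811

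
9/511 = 9/511 = 0.02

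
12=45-33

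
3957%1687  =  583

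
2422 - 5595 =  - 3173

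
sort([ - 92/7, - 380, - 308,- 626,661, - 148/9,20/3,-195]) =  [-626, - 380,-308, - 195, - 148/9, - 92/7, 20/3,661]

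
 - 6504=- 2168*3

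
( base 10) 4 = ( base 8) 4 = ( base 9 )4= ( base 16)4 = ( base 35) 4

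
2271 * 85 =193035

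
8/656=1/82= 0.01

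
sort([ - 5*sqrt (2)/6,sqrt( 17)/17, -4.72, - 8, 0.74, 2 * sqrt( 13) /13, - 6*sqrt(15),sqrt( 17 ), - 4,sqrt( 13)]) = [- 6*sqrt ( 15),-8, - 4.72, - 4,-5*sqrt( 2)/6,sqrt( 17)/17, 2 * sqrt ( 13)/13,0.74,sqrt( 13),sqrt( 17) ] 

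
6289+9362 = 15651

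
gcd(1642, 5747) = 821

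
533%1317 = 533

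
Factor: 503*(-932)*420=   -  196894320=- 2^4 * 3^1*5^1*7^1*233^1*503^1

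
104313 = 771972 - 667659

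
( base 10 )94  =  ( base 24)3M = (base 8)136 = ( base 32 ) 2U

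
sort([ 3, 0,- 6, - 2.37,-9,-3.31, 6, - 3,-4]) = [ - 9,- 6, - 4, - 3.31,  -  3, - 2.37, 0, 3,  6]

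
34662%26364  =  8298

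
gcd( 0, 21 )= 21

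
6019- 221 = 5798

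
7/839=7/839  =  0.01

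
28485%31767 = 28485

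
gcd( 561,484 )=11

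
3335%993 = 356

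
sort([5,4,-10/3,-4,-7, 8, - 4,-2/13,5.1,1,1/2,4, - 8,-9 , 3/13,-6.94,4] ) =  [ - 9, - 8,  -  7, - 6.94, - 4, - 4, - 10/3, -2/13,3/13,1/2  ,  1,4,4, 4,5, 5.1,8 ]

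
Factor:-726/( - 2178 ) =1/3 = 3^(  -  1)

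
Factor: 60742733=29^1*31^1*67567^1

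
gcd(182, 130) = 26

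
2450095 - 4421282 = -1971187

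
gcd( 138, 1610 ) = 46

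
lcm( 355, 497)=2485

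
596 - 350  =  246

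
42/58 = 21/29 = 0.72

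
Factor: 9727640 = 2^3 * 5^1*13^2*1439^1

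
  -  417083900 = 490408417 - 907492317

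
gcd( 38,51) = 1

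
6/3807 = 2/1269= 0.00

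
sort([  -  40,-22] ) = [ - 40, - 22 ]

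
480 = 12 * 40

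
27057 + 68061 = 95118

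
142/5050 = 71/2525 = 0.03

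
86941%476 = 309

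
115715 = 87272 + 28443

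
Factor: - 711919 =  - 13^1*23^1 *2381^1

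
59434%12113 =10982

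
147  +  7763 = 7910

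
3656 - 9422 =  - 5766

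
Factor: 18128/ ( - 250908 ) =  - 44/609 = - 2^2 * 3^ ( - 1) * 7^ ( - 1 )*11^1*29^( - 1 )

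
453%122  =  87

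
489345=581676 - 92331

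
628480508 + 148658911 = 777139419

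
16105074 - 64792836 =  - 48687762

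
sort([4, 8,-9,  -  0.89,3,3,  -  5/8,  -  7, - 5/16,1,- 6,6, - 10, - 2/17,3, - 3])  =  [-10, - 9, -7, - 6, - 3, - 0.89, - 5/8, - 5/16,-2/17,  1 , 3, 3,3,4 , 6 , 8 ]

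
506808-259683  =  247125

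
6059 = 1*6059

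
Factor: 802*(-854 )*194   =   - 132872152=- 2^3*7^1*61^1 * 97^1*401^1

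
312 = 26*12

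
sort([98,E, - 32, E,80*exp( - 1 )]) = [-32, E, E, 80 * exp( - 1),98]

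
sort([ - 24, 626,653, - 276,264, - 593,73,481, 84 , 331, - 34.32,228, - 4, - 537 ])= [ - 593, - 537,- 276,- 34.32,  -  24, - 4,73, 84  ,  228 , 264, 331, 481, 626,653]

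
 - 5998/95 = - 64+ 82/95 = -63.14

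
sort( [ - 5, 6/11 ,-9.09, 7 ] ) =[- 9.09, - 5, 6/11, 7 ] 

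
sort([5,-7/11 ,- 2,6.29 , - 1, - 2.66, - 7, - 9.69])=[ - 9.69, - 7, - 2.66,-2, - 1, - 7/11 , 5,6.29]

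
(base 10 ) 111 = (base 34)39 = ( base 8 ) 157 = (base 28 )3r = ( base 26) 47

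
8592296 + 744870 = 9337166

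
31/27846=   31/27846 = 0.00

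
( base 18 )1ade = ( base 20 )1360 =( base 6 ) 111052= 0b10010001101000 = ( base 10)9320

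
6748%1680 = 28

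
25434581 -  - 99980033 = 125414614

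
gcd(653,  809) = 1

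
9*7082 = 63738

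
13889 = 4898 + 8991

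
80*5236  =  418880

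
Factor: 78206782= 2^1*39103391^1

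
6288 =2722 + 3566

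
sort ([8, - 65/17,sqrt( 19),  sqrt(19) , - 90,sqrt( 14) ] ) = [ - 90, - 65/17, sqrt(14 ),sqrt(19), sqrt(19), 8]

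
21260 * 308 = 6548080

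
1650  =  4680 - 3030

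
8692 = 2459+6233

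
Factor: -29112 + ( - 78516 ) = -2^2*3^1*8969^1 =-107628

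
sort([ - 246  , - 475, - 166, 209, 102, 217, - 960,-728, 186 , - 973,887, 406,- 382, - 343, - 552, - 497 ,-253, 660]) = [ - 973, - 960,-728, - 552, - 497, - 475, - 382,-343, - 253, -246,  -  166 , 102, 186, 209,217 , 406  ,  660, 887 ]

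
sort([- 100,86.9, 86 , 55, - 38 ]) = [ - 100, - 38, 55, 86,86.9 ]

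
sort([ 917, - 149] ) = [ - 149,917 ] 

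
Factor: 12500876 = 2^2*3125219^1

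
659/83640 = 659/83640= 0.01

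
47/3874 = 47/3874 = 0.01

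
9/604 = 9/604 = 0.01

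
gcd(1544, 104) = 8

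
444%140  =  24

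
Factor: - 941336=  -2^3*11^1*19^1*563^1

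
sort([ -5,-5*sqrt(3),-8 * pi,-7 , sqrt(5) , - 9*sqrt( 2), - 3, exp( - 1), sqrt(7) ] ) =[  -  8*pi,-9  *sqrt( 2), - 5*sqrt( 3) , - 7, - 5,-3,  exp( - 1 ),  sqrt( 5), sqrt ( 7) ]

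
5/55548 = 5/55548=0.00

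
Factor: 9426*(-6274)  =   - 2^2*  3^1*1571^1*3137^1 = -59138724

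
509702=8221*62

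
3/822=1/274 = 0.00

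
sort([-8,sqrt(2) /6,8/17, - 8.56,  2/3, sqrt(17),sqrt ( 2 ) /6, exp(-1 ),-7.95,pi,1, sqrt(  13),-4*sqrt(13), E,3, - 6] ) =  [ - 4*sqrt ( 13), - 8.56, - 8, - 7.95, - 6,sqrt (2) /6,sqrt (2) /6,exp(-1 ), 8/17,2/3,  1, E,3, pi,sqrt( 13 ), sqrt (17) ] 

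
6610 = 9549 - 2939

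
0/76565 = 0 = 0.00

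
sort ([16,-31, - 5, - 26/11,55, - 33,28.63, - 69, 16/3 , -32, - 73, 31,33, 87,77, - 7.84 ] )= [- 73, - 69, - 33, - 32,-31, - 7.84, - 5, - 26/11, 16/3, 16,28.63,31 , 33,55,77,  87] 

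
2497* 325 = 811525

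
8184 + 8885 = 17069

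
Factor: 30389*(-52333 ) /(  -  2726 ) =1590347537/2726 = 2^( - 1)*29^( - 1) *47^( - 1 ) * 59^1*887^1*30389^1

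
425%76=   45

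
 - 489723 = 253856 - 743579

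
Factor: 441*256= 112896 = 2^8 * 3^2 * 7^2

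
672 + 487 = 1159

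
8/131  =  8/131 = 0.06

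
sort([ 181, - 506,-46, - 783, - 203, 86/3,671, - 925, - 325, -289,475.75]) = [ -925,- 783,-506, - 325, - 289, - 203, - 46, 86/3, 181,475.75, 671]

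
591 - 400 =191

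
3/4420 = 3/4420= 0.00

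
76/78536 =19/19634=0.00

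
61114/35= 1746 + 4/35 = 1746.11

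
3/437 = 3/437= 0.01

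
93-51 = 42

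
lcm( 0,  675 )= 0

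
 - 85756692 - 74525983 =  - 160282675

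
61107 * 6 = 366642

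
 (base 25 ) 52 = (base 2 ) 1111111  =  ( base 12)A7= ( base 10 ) 127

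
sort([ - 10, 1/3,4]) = [ - 10, 1/3,4 ]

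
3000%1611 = 1389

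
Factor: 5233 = 5233^1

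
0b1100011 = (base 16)63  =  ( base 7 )201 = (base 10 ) 99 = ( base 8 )143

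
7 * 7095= 49665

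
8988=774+8214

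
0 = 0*849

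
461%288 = 173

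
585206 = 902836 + -317630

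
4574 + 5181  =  9755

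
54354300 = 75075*724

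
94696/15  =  6313 + 1/15   =  6313.07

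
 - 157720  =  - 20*7886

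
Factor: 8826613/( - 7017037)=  - 163^1*941^( - 1 )*7457^( - 1 )*54151^1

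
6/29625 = 2/9875= 0.00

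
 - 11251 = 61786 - 73037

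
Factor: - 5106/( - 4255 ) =6/5 = 2^1*3^1*5^ ( - 1 ) 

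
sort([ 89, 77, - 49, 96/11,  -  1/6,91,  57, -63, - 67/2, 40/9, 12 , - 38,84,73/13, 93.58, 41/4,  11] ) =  [ - 63,  -  49,-38 ,  -  67/2,-1/6,40/9, 73/13,  96/11, 41/4 , 11, 12,57,77, 84, 89,91,  93.58]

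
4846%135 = 121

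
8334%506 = 238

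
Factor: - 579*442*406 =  - 2^2*3^1 * 7^1*13^1*17^1*29^1*193^1 = -103902708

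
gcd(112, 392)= 56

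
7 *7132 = 49924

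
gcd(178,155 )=1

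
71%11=5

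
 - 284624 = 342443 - 627067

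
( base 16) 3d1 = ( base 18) 305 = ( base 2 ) 1111010001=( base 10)977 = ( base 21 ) 24B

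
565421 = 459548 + 105873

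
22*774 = 17028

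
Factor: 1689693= 3^1*53^1*10627^1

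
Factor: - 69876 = - 2^2*3^3*647^1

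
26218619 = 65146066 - 38927447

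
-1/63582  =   - 1/63582 = - 0.00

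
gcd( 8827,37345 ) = 679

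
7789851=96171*81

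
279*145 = 40455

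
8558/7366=1 + 596/3683 = 1.16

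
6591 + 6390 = 12981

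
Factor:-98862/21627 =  - 32954/7209 = -2^1*3^( - 4 )*89^ (-1 )*16477^1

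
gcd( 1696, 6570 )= 2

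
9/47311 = 9/47311= 0.00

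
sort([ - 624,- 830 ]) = [ - 830 , - 624 ] 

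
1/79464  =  1/79464  =  0.00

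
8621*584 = 5034664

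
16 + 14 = 30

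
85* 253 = 21505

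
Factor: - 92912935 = -5^1 *18582587^1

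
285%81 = 42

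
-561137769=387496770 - 948634539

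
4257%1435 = 1387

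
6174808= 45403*136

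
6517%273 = 238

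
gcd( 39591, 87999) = 3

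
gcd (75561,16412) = 1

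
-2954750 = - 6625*446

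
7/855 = 7/855 = 0.01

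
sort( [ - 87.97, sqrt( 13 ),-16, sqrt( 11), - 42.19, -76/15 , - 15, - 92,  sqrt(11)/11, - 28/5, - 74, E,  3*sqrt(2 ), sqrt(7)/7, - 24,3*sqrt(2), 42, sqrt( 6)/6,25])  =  [ - 92 , - 87.97,-74, - 42.19, - 24,-16 ,-15, - 28/5, - 76/15,  sqrt( 11 )/11, sqrt (7 )/7,sqrt(6) /6, E , sqrt(11),sqrt( 13 ),3*sqrt( 2 ),  3*sqrt(2),25,42 ] 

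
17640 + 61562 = 79202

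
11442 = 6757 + 4685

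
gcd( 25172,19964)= 868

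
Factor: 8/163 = 2^3*163^ ( -1)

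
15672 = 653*24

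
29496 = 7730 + 21766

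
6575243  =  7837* 839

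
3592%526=436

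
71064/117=7896/13 = 607.38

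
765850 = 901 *850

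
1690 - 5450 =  - 3760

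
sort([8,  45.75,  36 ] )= [ 8, 36,45.75] 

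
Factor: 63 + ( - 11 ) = 2^2*13^1 = 52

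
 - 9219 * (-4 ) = 36876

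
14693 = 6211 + 8482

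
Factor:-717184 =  - 2^7*13^1*431^1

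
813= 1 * 813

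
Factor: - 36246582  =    -  2^1*3^3 * 671233^1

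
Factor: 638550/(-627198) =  - 3^2*5^2 * 13^(  -  1)*17^(- 1 ) = -225/221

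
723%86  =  35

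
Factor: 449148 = 2^2*3^1*7^1 *5347^1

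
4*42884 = 171536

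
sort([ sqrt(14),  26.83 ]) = [sqrt( 14), 26.83]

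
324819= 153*2123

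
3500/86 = 40 + 30/43 = 40.70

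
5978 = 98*61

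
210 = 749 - 539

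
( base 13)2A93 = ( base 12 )3710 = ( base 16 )183c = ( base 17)147G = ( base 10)6204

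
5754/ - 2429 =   -  822/347 = - 2.37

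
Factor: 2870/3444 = 5/6= 2^( - 1)*3^ ( - 1 )*5^1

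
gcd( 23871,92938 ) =1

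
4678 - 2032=2646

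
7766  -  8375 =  - 609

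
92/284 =23/71 = 0.32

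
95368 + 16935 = 112303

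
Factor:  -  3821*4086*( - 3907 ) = 2^1*3^2*227^1*3821^1*3907^1 =60998451642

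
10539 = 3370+7169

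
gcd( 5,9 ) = 1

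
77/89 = 77/89= 0.87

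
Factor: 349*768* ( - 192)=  - 2^14  *3^2*349^1 = - 51462144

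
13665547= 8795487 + 4870060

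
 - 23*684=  - 15732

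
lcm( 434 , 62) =434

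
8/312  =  1/39 = 0.03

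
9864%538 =180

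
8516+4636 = 13152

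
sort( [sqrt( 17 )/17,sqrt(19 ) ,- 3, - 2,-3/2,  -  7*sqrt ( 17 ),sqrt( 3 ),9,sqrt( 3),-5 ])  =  [ - 7*sqrt( 17 ), - 5,-3,- 2, - 3/2, sqrt( 17 )/17, sqrt (3 ),sqrt( 3),sqrt( 19 ),9]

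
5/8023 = 5/8023 = 0.00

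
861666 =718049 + 143617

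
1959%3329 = 1959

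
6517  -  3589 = 2928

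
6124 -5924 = 200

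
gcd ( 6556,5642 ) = 2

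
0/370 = 0 = 0.00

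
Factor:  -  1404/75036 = - 9/481 = - 3^2*13^ ( -1 )*37^(  -  1 )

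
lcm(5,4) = 20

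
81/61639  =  81/61639 = 0.00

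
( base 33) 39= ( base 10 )108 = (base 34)36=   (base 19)5d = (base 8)154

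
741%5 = 1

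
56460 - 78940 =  - 22480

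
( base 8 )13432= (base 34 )53W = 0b1011100011010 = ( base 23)b43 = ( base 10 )5914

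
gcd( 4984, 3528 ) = 56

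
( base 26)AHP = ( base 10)7227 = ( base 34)68j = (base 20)i17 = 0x1C3B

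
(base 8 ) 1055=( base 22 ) 137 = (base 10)557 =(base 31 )hu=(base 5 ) 4212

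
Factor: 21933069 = 3^1*73^1*100151^1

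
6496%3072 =352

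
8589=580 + 8009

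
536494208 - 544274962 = -7780754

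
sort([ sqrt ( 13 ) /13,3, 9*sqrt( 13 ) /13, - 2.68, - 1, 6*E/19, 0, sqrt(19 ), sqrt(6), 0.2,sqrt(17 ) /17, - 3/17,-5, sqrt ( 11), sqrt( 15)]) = [ - 5, - 2.68, - 1, - 3/17, 0 , 0.2,sqrt(17 )/17,sqrt(13) /13, 6*E/19, sqrt(6 ), 9*sqrt(13) /13,  3,  sqrt(11), sqrt (15 ), sqrt (19 )]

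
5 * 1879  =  9395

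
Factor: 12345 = 3^1*5^1*823^1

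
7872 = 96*82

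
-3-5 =-8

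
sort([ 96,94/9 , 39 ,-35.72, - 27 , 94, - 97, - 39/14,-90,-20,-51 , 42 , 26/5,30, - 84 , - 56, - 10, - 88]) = [  -  97, - 90, - 88, - 84, - 56,- 51, - 35.72 , - 27,  -  20  , - 10,-39/14,  26/5  ,  94/9, 30, 39,42, 94, 96 ] 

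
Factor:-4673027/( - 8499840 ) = 2^ ( - 7)* 3^( - 1)*5^ (  -  1 )*19^( - 1)*61^1*233^(  -  1)*76607^1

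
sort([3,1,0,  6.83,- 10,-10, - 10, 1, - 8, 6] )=[ -10, - 10, - 10, - 8, 0,1, 1,  3,  6, 6.83]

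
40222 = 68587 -28365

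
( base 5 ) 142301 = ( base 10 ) 5951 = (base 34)551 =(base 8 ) 13477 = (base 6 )43315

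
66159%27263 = 11633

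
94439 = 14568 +79871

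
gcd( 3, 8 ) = 1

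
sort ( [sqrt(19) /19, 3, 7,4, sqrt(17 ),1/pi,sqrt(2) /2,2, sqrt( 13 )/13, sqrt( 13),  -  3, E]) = [  -  3, sqrt( 19 ) /19, sqrt(13 ) /13, 1/pi, sqrt(2) /2,2, E,3, sqrt(13 ), 4, sqrt(17), 7]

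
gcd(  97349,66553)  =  1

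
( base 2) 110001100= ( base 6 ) 1500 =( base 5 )3041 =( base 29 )dj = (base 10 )396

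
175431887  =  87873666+87558221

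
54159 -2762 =51397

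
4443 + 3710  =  8153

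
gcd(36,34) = 2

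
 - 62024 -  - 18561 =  - 43463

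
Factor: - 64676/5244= - 37/3 = -3^( - 1)*37^1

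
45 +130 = 175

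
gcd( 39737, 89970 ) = 1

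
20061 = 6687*3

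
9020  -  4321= 4699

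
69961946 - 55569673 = 14392273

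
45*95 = 4275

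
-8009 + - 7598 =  - 15607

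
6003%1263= 951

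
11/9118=11/9118=0.00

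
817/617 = 1+200/617 = 1.32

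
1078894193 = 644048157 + 434846036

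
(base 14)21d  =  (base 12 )2AB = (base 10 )419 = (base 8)643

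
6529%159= 10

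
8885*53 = 470905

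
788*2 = 1576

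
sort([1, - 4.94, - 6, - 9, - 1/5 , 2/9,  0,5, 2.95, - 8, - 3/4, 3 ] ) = [ - 9, - 8, - 6,- 4.94, - 3/4, - 1/5, 0,2/9, 1,  2.95, 3,  5 ]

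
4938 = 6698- 1760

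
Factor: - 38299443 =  - 3^1*7^1*13^1*53^1 * 2647^1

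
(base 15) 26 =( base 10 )36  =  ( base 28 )18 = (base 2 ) 100100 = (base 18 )20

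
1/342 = 1/342 = 0.00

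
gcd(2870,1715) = 35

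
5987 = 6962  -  975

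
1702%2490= 1702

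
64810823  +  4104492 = 68915315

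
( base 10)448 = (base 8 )700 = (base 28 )g0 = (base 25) hn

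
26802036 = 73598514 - 46796478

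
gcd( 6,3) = 3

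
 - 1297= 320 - 1617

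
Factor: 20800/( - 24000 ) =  - 13/15  =  -  3^( - 1)*5^( - 1)*13^1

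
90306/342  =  264 + 1/19  =  264.05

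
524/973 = 524/973 = 0.54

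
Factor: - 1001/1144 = -7/8=-2^( - 3)*7^1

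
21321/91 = 21321/91 = 234.30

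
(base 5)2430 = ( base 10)365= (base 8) 555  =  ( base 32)bd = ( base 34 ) AP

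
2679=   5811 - 3132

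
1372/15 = 91 + 7/15 = 91.47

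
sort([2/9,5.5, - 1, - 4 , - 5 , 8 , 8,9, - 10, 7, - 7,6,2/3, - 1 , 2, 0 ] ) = [ - 10, - 7, - 5, - 4, - 1, - 1 , 0,2/9,2/3,2,5.5,6,7,8 , 8 , 9 ]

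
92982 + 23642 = 116624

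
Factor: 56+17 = 73^1 = 73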